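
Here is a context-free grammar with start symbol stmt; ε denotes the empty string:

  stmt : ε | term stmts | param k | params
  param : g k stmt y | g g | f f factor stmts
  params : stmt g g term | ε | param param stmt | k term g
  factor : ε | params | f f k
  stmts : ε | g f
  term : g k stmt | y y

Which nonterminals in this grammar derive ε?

Directly nullable (have an ε-production): stmt, params, factor, stmts.
No other nonterminal has a production whose RHS symbols are all nullable.

{ factor, params, stmt, stmts }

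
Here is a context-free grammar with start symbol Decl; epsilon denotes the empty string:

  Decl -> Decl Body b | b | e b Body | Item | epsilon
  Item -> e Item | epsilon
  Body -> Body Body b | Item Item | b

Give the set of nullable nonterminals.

Directly nullable (have an epsilon-production): Decl, Item.
Body -> Item Item with every symbol nullable, so Body is nullable.

{ Body, Decl, Item }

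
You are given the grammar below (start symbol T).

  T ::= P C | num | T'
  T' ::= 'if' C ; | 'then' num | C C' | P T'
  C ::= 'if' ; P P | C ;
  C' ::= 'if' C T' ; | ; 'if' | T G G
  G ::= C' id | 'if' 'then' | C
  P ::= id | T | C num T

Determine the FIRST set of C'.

C' ::= 'if' C T' ; contributes {'if'}.
C' ::= ; 'if' contributes {;}.
From C' ::= T G G: add FIRST(T) = { 'if', 'then', id, num }.
Union: FIRST(C') = { 'if', 'then', ;, id, num }.

{ 'if', 'then', ;, id, num }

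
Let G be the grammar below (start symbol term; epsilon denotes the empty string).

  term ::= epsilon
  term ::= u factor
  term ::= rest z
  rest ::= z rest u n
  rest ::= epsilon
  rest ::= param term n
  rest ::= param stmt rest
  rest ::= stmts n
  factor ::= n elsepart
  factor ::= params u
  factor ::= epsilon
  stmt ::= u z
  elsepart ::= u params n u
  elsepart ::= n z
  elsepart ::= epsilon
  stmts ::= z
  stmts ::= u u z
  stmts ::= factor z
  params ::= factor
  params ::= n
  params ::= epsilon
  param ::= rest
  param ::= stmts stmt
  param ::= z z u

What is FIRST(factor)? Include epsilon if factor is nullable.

factor ::= n elsepart contributes {n}.
From factor ::= params u: params nullable, take FIRST(params) ∪ {u} = { n, u }.
factor ::= epsilon contributes epsilon.
Union: FIRST(factor) = { n, u, epsilon }.

{ n, u, epsilon }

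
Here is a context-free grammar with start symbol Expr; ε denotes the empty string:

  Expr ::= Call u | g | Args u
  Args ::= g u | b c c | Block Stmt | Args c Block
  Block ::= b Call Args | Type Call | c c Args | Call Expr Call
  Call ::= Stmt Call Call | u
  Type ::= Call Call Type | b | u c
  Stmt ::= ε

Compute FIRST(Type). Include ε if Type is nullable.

From Type ::= Call Call Type: add FIRST(Call) = { u }.
Type ::= b contributes {b}.
Type ::= u c contributes {u}.
Union: FIRST(Type) = { b, u }.

{ b, u }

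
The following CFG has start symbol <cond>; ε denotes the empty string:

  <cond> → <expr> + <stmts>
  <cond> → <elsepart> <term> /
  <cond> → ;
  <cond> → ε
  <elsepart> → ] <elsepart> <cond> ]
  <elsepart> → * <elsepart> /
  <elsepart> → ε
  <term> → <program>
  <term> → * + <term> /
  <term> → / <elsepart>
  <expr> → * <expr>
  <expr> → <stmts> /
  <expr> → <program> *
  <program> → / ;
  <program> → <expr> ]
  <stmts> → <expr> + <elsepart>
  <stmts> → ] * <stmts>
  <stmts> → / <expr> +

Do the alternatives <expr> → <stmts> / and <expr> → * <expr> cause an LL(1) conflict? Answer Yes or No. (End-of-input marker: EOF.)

Yes

FIRST(<stmts> /) = { *, /, ] } and FIRST(* <expr>) = { * }.
Both contain *, so the two alternatives are not disjoint — LL(1) conflict.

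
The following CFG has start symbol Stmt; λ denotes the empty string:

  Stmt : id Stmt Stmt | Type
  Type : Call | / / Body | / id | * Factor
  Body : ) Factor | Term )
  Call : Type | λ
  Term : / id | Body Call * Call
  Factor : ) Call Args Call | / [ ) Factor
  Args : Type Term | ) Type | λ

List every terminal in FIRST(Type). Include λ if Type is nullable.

From Type : Call: add FIRST(Call) = { *, /, λ } (including λ since Call is nullable).
Type : / / Body contributes {/}.
Type : / id contributes {/}.
Type : * Factor contributes {*}.
Union: FIRST(Type) = { *, /, λ }.

{ *, /, λ }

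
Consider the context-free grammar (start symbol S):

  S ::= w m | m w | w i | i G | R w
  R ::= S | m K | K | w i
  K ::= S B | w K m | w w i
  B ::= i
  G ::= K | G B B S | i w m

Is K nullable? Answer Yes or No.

No nonterminal in this grammar is nullable.
No production of K has an RHS whose symbols are all nullable, so K is not nullable.

No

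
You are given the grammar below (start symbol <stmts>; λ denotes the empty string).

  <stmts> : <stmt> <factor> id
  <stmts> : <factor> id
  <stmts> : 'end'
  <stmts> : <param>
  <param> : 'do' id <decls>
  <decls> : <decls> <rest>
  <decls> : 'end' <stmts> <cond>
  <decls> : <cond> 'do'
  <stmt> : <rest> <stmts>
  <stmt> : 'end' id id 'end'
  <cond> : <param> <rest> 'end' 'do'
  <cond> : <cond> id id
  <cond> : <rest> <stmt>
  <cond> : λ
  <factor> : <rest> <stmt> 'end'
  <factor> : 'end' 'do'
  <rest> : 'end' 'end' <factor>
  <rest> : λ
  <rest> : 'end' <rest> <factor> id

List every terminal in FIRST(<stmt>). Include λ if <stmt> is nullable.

From <stmt> : <rest> <stmts>: <rest> nullable, take FIRST(<rest>) ∪ FIRST(<stmts>) = { 'do', 'end' }.
<stmt> : 'end' id id 'end' contributes {'end'}.
Union: FIRST(<stmt>) = { 'do', 'end' }.

{ 'do', 'end' }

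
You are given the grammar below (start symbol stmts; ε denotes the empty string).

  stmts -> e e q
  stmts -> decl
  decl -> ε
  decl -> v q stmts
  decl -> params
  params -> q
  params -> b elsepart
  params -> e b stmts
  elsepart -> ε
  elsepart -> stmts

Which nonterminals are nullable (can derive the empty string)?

{ decl, elsepart, stmts }

Directly nullable (have an ε-production): decl, elsepart.
stmts -> decl with every symbol nullable, so stmts is nullable.
No other nonterminal has a production whose RHS symbols are all nullable.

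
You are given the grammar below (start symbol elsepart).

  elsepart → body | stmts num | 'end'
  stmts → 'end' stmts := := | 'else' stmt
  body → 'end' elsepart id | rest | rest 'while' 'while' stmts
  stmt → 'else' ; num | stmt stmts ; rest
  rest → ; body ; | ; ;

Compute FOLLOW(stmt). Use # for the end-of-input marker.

{ #, 'else', 'end', :=, ;, id, num }

In stmts → 'else' stmt: stmt is at the end, add FOLLOW(stmts) = { #, :=, ;, id, num }.
In stmt → stmt stmts ; rest: add FIRST(stmts ; rest) = { 'else', 'end' }.
Union: FOLLOW(stmt) = { #, 'else', 'end', :=, ;, id, num }.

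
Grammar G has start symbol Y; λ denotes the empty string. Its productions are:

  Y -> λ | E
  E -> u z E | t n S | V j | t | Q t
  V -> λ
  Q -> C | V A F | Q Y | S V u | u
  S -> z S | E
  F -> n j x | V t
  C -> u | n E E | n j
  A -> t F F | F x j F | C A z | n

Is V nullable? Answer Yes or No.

Yes

V has an λ-production, so V ⇒ λ.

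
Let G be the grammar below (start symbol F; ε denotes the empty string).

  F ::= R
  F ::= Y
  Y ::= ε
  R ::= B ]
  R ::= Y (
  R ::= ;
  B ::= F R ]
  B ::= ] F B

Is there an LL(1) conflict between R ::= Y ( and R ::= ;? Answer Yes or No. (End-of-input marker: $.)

No

FIRST(Y () = { ( } and FIRST(;) = { ; }.
The FIRST sets are disjoint and neither alternative is nullable — no conflict.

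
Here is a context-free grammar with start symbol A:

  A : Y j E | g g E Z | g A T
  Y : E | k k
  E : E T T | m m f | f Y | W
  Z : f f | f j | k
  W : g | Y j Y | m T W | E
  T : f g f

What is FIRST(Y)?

{ f, g, k, m }

From Y : E: add FIRST(E) = { f, g, k, m }.
Y : k k contributes {k}.
Union: FIRST(Y) = { f, g, k, m }.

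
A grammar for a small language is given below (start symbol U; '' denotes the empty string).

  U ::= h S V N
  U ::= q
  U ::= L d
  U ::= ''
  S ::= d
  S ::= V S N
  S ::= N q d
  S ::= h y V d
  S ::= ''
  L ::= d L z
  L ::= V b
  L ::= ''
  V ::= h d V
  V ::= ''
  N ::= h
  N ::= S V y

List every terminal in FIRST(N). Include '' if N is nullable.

N ::= h contributes {h}.
From N ::= S V y: S, V nullable, take FIRST(S) ∪ FIRST(V) ∪ {y} = { d, h, y }.
Union: FIRST(N) = { d, h, y }.

{ d, h, y }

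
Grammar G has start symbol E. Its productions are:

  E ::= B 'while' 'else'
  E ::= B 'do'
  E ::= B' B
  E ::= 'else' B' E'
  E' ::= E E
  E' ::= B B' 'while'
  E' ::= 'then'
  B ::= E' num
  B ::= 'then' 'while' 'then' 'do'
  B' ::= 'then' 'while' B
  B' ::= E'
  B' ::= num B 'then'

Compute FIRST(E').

{ 'else', 'then', num }

From E' ::= E E: add FIRST(E) = { 'else', 'then', num }.
From E' ::= B B' 'while': add FIRST(B) = { 'else', 'then', num }.
E' ::= 'then' contributes {'then'}.
Union: FIRST(E') = { 'else', 'then', num }.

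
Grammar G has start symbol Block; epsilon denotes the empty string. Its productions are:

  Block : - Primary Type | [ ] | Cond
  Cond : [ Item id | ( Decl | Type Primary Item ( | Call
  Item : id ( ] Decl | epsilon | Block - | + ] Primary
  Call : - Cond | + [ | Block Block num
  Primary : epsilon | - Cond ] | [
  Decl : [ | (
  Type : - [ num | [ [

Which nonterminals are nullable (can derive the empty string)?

{ Item, Primary }

Directly nullable (have an epsilon-production): Item, Primary.
No other nonterminal has a production whose RHS symbols are all nullable.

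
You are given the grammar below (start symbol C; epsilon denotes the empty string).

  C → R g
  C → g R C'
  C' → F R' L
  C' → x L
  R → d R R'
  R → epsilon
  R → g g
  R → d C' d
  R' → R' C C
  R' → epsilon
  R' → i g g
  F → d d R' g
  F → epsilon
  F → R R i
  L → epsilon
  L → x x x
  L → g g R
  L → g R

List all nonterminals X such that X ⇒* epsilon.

{ C', F, L, R, R' }

Directly nullable (have an epsilon-production): R, R', F, L.
C' → F R' L with every symbol nullable, so C' is nullable.
No other nonterminal has a production whose RHS symbols are all nullable.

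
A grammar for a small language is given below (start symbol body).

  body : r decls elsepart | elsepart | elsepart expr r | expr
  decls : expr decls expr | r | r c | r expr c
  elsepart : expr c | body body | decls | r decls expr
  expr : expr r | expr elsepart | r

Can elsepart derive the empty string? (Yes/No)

No nonterminal in this grammar is nullable.
No production of elsepart has an RHS whose symbols are all nullable, so elsepart is not nullable.

No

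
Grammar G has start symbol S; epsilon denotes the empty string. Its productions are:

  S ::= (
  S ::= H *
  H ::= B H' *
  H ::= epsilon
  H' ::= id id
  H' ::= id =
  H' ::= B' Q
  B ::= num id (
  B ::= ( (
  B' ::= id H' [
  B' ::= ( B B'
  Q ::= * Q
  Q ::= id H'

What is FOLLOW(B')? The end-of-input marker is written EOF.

In H' ::= B' Q: add FIRST(Q) = { *, id }.
In B' ::= ( B B': B' is at the end, add FOLLOW(B') = { *, id }.
Union: FOLLOW(B') = { *, id }.

{ *, id }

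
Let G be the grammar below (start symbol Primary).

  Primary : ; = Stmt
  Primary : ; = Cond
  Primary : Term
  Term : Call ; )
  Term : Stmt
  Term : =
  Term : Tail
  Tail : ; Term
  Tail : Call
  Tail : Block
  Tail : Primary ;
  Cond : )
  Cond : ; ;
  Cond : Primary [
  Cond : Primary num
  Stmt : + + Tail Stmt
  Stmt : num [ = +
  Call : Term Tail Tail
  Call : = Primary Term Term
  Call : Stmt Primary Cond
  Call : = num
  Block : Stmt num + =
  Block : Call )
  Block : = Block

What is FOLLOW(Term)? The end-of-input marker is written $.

In Primary : Term: Term is at the end, add FOLLOW(Primary) = { $, ), +, ;, =, [, num }.
In Tail : ; Term: Term is at the end, add FOLLOW(Tail) = { $, ), +, ;, =, [, num }.
In Call : Term Tail Tail: add FIRST(Tail Tail) = { +, ;, =, num }.
In Call : = Primary Term Term: add FIRST(Term) = { +, ;, =, num }.
In Call : = Primary Term Term: Term is at the end, add FOLLOW(Call) = { $, ), +, ;, =, [, num }.
Union: FOLLOW(Term) = { $, ), +, ;, =, [, num }.

{ $, ), +, ;, =, [, num }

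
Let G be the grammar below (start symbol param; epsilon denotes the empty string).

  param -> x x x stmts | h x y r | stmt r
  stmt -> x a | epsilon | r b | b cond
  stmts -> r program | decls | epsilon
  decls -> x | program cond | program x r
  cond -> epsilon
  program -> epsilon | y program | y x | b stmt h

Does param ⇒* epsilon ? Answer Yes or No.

Nullable nonterminals: cond, decls, program, stmt, stmts.
No production of param has an RHS whose symbols are all nullable, so param is not nullable.

No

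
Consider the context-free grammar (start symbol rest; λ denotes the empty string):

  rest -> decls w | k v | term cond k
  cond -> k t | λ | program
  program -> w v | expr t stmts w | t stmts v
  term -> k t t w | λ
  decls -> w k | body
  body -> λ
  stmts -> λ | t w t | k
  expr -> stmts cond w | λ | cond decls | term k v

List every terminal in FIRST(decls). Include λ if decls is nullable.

{ w, λ }

decls -> w k contributes {w}.
From decls -> body: add FIRST(body) = { λ } (including λ since body is nullable).
Union: FIRST(decls) = { w, λ }.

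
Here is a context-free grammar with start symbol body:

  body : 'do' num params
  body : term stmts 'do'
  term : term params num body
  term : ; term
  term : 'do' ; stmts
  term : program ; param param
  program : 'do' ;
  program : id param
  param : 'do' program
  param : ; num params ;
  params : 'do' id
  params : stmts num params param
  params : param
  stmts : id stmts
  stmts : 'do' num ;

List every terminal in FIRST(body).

body : 'do' num params contributes {'do'}.
From body : term stmts 'do': add FIRST(term) = { 'do', ;, id }.
Union: FIRST(body) = { 'do', ;, id }.

{ 'do', ;, id }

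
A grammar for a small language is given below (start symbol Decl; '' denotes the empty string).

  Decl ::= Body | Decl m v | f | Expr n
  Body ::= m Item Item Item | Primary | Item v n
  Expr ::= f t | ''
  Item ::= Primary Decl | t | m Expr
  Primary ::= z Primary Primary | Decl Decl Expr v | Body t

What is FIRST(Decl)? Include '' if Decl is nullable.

{ f, m, n, t, z }

From Decl ::= Body: add FIRST(Body) = { f, m, n, t, z }.
From Decl ::= Decl m v: add FIRST(Decl) = { f, m, n, t, z }.
Decl ::= f contributes {f}.
From Decl ::= Expr n: Expr nullable, take FIRST(Expr) ∪ {n} = { f, n }.
Union: FIRST(Decl) = { f, m, n, t, z }.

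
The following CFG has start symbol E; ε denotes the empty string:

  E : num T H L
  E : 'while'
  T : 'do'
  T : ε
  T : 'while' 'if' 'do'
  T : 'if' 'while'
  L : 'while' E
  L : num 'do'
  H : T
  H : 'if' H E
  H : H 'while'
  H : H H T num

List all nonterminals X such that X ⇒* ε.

{ H, T }

Directly nullable (have an ε-production): T.
H : T with every symbol nullable, so H is nullable.
No other nonterminal has a production whose RHS symbols are all nullable.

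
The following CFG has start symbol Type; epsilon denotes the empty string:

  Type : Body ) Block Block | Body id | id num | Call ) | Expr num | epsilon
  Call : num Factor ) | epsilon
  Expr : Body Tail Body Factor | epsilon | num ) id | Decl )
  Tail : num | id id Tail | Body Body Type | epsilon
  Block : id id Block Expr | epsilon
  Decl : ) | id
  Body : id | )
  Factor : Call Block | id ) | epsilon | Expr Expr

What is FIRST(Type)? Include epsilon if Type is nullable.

From Type : Body ) Block Block: add FIRST(Body) = { ), id }.
From Type : Body id: add FIRST(Body) = { ), id }.
Type : id num contributes {id}.
From Type : Call ): Call nullable, take FIRST(Call) ∪ {)} = { ), num }.
From Type : Expr num: Expr nullable, take FIRST(Expr) ∪ {num} = { ), id, num }.
Type : epsilon contributes epsilon.
Union: FIRST(Type) = { ), id, num, epsilon }.

{ ), id, num, epsilon }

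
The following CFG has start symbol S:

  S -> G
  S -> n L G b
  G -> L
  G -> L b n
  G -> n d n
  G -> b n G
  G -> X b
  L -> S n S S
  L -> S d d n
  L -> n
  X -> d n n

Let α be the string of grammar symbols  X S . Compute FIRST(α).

{ d }

Add FIRST(X) = { d }; X is not nullable, stop.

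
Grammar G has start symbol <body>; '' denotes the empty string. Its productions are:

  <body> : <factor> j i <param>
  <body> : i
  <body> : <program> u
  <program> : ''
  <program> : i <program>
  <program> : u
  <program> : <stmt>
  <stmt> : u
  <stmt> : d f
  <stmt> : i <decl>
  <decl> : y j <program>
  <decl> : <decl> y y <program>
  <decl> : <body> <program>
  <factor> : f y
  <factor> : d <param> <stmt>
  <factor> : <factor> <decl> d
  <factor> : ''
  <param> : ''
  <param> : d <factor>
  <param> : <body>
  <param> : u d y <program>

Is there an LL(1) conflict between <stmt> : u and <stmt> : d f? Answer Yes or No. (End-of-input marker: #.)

FIRST(u) = { u } and FIRST(d f) = { d }.
The FIRST sets are disjoint and neither alternative is nullable — no conflict.

No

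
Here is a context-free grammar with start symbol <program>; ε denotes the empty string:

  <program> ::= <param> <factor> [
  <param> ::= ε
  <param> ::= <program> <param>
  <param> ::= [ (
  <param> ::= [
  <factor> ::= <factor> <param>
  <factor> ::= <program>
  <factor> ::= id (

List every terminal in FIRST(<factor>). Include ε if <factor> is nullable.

From <factor> ::= <factor> <param>: add FIRST(<factor>) = { [, id }.
From <factor> ::= <program>: add FIRST(<program>) = { [, id }.
<factor> ::= id ( contributes {id}.
Union: FIRST(<factor>) = { [, id }.

{ [, id }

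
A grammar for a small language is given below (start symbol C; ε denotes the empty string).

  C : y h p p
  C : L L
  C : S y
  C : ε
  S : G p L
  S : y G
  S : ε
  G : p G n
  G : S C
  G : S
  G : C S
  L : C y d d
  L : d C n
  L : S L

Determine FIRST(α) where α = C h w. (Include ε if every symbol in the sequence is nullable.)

{ d, h, p, y }

Add FIRST(C)\{ε} = { d, p, y }; C is nullable, continue.
h is a terminal; add {h} and stop.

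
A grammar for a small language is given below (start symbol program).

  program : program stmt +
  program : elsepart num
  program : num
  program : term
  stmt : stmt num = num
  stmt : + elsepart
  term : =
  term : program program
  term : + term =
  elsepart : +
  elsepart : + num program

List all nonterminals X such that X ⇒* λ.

{ } (none)

No nonterminal has an empty production or an RHS whose symbols are all nullable.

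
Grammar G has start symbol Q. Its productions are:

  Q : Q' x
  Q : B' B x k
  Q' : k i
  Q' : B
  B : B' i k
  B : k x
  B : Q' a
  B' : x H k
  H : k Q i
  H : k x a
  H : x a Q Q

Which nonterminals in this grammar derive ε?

No nonterminal has an empty production or an RHS whose symbols are all nullable.

{ } (none)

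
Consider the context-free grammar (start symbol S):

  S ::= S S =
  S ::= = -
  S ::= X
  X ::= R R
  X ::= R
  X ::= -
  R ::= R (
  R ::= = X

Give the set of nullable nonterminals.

No nonterminal has an empty production or an RHS whose symbols are all nullable.

{ } (none)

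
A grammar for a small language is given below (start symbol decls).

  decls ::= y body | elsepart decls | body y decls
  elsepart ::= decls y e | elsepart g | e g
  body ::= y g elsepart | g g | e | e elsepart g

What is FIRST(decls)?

decls ::= y body contributes {y}.
From decls ::= elsepart decls: add FIRST(elsepart) = { e, g, y }.
From decls ::= body y decls: add FIRST(body) = { e, g, y }.
Union: FIRST(decls) = { e, g, y }.

{ e, g, y }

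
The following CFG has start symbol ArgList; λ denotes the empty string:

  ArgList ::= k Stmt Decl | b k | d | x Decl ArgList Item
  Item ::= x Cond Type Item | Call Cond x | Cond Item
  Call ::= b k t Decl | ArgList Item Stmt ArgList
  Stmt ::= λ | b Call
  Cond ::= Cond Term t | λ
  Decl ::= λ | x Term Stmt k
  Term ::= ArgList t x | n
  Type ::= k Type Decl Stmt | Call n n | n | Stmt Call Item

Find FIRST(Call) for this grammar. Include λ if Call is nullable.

{ b, d, k, x }

Call ::= b k t Decl contributes {b}.
From Call ::= ArgList Item Stmt ArgList: add FIRST(ArgList) = { b, d, k, x }.
Union: FIRST(Call) = { b, d, k, x }.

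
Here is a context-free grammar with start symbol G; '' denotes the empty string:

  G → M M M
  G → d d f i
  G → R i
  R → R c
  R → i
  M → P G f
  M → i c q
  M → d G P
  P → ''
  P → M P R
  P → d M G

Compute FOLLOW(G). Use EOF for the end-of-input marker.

G is the start symbol, so EOF ∈ FOLLOW(G).
In M → P G f: add FIRST(f) = { f }.
In M → d G P: add FIRST(P)\{''} = { d, i }.
  Since P is nullable, also add FOLLOW(M) = { EOF, d, f, i }.
In P → d M G: G is at the end, add FOLLOW(P) = { EOF, d, f, i }.
Union: FOLLOW(G) = { EOF, d, f, i }.

{ EOF, d, f, i }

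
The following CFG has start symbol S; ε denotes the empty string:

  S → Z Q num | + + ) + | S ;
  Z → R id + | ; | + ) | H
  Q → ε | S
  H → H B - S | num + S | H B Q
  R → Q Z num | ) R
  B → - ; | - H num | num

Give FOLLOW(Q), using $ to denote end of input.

{ ), +, -, ;, num }

In S → Z Q num: add FIRST(num) = { num }.
In H → H B Q: Q is at the end, add FOLLOW(H) = { ), +, -, ;, num }.
In R → Q Z num: add FIRST(Z num) = { ), +, ;, num }.
Union: FOLLOW(Q) = { ), +, -, ;, num }.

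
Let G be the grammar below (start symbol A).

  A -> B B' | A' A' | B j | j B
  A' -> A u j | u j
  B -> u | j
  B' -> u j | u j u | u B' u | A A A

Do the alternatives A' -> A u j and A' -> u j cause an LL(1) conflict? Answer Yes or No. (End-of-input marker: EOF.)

FIRST(A u j) = { j, u } and FIRST(u j) = { u }.
Both contain u, so the two alternatives are not disjoint — LL(1) conflict.

Yes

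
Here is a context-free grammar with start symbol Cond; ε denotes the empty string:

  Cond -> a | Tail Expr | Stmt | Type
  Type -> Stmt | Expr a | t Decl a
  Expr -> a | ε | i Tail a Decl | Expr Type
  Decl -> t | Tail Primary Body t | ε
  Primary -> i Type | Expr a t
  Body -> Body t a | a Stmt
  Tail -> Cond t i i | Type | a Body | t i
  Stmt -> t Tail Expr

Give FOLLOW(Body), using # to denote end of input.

In Decl -> Tail Primary Body t: add FIRST(t) = { t }.
In Body -> Body t a: add FIRST(t a) = { t }.
In Tail -> a Body: Body is at the end, add FOLLOW(Tail) = { #, a, i, t }.
Union: FOLLOW(Body) = { #, a, i, t }.

{ #, a, i, t }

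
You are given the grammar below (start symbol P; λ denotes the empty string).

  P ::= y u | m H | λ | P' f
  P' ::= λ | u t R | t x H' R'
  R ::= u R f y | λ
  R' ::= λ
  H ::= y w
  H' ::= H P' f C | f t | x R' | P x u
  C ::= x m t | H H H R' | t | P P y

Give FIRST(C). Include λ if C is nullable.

{ f, m, t, u, x, y }

C ::= x m t contributes {x}.
From C ::= H H H R': add FIRST(H) = { y }.
C ::= t contributes {t}.
From C ::= P P y: P, P nullable, take FIRST(P) ∪ FIRST(P) ∪ {y} = { f, m, t, u, y }.
Union: FIRST(C) = { f, m, t, u, x, y }.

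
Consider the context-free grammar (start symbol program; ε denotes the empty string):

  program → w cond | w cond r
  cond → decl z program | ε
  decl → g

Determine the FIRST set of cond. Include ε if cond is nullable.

From cond → decl z program: add FIRST(decl) = { g }.
cond → ε contributes ε.
Union: FIRST(cond) = { g, ε }.

{ g, ε }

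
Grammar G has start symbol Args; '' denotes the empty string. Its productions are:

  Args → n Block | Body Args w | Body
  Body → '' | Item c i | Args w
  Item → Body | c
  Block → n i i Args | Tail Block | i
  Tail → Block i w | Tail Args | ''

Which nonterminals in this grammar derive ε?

{ Args, Body, Item, Tail }

Directly nullable (have an ''-production): Body, Tail.
Item → Body with every symbol nullable, so Item is nullable.
Args → Body with every symbol nullable, so Args is nullable.
No other nonterminal has a production whose RHS symbols are all nullable.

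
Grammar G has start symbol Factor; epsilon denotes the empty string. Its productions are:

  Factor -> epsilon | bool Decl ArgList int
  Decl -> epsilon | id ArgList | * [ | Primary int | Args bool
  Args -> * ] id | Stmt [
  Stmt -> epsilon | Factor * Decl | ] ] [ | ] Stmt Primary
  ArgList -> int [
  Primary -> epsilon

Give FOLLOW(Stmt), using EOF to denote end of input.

{ [ }

In Args -> Stmt [: add FIRST([) = { [ }.
In Stmt -> ] Stmt Primary: add FIRST(Primary)\{epsilon} = {  }.
  Since Primary is nullable, also add FOLLOW(Stmt) = { [ }.
Union: FOLLOW(Stmt) = { [ }.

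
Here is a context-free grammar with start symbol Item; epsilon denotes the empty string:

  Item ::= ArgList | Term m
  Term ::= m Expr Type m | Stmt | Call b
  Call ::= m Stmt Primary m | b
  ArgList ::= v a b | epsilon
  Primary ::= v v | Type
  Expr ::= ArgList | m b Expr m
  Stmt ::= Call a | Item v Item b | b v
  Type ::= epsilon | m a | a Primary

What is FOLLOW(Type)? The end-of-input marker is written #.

{ m }

In Term ::= m Expr Type m: add FIRST(m) = { m }.
In Primary ::= Type: Type is at the end, add FOLLOW(Primary) = { m }.
Union: FOLLOW(Type) = { m }.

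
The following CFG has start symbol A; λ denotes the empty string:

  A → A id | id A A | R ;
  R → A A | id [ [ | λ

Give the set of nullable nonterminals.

Directly nullable (have an λ-production): R.
No other nonterminal has a production whose RHS symbols are all nullable.

{ R }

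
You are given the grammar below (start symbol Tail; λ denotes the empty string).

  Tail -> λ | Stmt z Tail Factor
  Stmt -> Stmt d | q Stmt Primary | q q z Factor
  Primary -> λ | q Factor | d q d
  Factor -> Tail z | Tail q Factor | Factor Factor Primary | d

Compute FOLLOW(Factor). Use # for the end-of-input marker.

{ #, d, q, z }

In Tail -> Stmt z Tail Factor: Factor is at the end, add FOLLOW(Tail) = { #, d, q, z }.
In Stmt -> q q z Factor: Factor is at the end, add FOLLOW(Stmt) = { d, q, z }.
In Primary -> q Factor: Factor is at the end, add FOLLOW(Primary) = { #, d, q, z }.
In Factor -> Tail q Factor: Factor is at the end, add FOLLOW(Factor) = { #, d, q, z }.
In Factor -> Factor Factor Primary: add FIRST(Factor Primary) = { d, q, z }.
In Factor -> Factor Factor Primary: add FIRST(Primary)\{λ} = { d, q }.
  Since Primary is nullable, also add FOLLOW(Factor) = { #, d, q, z }.
Union: FOLLOW(Factor) = { #, d, q, z }.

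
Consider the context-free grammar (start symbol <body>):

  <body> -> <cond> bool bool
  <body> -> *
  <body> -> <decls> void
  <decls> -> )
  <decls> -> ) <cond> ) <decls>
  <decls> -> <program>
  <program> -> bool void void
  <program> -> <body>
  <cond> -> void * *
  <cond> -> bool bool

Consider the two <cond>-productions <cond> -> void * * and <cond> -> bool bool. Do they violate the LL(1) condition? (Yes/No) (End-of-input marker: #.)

FIRST(void * *) = { void } and FIRST(bool bool) = { bool }.
The FIRST sets are disjoint and neither alternative is nullable — no conflict.

No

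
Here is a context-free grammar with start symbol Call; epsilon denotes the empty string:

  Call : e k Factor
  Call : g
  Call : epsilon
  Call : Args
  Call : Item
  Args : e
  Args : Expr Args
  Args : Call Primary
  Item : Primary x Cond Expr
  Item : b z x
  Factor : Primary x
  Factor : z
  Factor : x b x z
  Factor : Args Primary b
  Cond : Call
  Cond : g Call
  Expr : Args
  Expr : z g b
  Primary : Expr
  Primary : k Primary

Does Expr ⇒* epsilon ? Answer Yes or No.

No

Nullable nonterminals: Call, Cond.
No production of Expr has an RHS whose symbols are all nullable, so Expr is not nullable.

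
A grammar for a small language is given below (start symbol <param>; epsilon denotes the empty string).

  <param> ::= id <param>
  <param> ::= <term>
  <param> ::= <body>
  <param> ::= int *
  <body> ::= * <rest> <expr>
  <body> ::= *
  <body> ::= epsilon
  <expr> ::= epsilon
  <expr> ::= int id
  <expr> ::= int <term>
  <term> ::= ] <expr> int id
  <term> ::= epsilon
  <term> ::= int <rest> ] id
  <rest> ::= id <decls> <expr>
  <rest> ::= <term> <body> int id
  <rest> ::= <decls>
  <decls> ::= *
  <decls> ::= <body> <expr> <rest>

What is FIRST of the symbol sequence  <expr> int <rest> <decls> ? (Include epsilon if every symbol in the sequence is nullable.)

{ int }

Add FIRST(<expr>)\{epsilon} = { int }; <expr> is nullable, continue.
int is a terminal; add {int} and stop.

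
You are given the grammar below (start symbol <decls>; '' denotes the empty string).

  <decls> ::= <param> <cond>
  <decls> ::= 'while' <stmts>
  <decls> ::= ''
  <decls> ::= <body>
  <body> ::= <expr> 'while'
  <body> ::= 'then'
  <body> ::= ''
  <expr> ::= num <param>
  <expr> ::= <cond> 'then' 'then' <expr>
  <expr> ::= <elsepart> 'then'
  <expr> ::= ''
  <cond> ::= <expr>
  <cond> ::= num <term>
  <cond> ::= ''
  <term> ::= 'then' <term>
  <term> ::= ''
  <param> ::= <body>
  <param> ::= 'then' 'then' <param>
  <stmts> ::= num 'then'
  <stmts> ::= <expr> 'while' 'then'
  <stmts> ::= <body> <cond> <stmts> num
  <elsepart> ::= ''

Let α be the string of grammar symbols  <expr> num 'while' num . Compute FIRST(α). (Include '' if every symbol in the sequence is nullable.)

{ 'then', num }

Add FIRST(<expr>)\{''} = { 'then', num }; <expr> is nullable, continue.
num is a terminal; add {num} and stop.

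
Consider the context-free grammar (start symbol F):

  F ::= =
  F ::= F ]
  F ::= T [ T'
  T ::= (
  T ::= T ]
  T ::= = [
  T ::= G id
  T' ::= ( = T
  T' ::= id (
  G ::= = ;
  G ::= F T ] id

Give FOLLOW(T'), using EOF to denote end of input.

In F ::= T [ T': T' is at the end, add FOLLOW(F) = { EOF, (, =, ] }.
Union: FOLLOW(T') = { EOF, (, =, ] }.

{ EOF, (, =, ] }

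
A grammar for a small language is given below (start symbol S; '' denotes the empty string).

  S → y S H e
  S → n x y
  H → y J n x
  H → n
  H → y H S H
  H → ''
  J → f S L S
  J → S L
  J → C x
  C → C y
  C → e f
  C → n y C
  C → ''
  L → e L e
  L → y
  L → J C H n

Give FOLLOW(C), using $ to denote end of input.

{ n, x, y }

In J → C x: add FIRST(x) = { x }.
In C → C y: add FIRST(y) = { y }.
In C → n y C: C is at the end, add FOLLOW(C) = { n, x, y }.
In L → J C H n: add FIRST(H n) = { n, y }.
Union: FOLLOW(C) = { n, x, y }.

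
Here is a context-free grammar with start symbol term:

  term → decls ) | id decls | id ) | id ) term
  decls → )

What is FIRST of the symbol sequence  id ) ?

id is a terminal; add {id} and stop.

{ id }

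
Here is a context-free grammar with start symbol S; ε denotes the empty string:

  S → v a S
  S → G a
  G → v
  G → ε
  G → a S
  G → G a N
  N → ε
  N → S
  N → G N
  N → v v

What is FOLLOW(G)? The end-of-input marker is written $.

{ a, v }

In S → G a: add FIRST(a) = { a }.
In G → G a N: add FIRST(a N) = { a }.
In N → G N: add FIRST(N)\{ε} = { a, v }.
  Since N is nullable, also add FOLLOW(N) = { a, v }.
Union: FOLLOW(G) = { a, v }.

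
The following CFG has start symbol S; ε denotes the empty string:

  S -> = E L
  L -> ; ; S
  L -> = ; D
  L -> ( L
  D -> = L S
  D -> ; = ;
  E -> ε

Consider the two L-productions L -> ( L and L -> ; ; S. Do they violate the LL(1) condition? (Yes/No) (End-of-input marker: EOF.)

FIRST(( L) = { ( } and FIRST(; ; S) = { ; }.
The FIRST sets are disjoint and neither alternative is nullable — no conflict.

No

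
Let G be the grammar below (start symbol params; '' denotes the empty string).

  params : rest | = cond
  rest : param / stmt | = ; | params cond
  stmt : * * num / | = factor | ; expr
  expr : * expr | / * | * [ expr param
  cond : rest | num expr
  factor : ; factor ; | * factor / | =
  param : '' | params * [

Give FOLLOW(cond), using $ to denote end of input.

{ $, *, /, =, num }

In params : = cond: cond is at the end, add FOLLOW(params) = { $, *, /, =, num }.
In rest : params cond: cond is at the end, add FOLLOW(rest) = { $, *, /, =, num }.
Union: FOLLOW(cond) = { $, *, /, =, num }.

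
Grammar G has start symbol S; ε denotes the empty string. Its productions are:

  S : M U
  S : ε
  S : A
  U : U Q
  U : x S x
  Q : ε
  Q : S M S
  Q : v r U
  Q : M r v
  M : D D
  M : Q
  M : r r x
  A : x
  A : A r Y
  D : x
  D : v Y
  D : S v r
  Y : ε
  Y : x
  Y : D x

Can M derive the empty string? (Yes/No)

M : Q and each of Q is nullable, so M ⇒* ε.

Yes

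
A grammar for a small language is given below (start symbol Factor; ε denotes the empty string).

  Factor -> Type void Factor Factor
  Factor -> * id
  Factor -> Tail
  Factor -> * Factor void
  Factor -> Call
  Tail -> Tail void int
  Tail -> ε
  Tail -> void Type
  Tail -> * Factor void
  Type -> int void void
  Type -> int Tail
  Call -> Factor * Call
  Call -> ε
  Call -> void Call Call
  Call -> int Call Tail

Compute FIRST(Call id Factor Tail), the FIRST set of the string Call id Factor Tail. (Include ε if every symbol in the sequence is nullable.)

{ *, id, int, void }

Add FIRST(Call)\{ε} = { *, int, void }; Call is nullable, continue.
id is a terminal; add {id} and stop.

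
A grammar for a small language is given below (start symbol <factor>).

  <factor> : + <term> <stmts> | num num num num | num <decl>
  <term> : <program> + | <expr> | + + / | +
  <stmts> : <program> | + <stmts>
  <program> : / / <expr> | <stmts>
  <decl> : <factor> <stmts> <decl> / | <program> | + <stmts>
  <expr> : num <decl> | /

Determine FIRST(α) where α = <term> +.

Add FIRST(<term>) = { +, /, num }; <term> is not nullable, stop.

{ +, /, num }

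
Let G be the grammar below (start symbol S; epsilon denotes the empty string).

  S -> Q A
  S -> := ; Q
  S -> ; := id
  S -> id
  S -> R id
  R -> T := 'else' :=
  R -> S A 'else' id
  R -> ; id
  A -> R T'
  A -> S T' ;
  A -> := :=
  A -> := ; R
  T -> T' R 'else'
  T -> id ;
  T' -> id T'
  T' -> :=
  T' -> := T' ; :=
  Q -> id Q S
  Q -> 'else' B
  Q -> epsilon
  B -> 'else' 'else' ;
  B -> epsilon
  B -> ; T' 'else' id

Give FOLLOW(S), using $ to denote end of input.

S is the start symbol, so $ ∈ FOLLOW(S).
In R -> S A 'else' id: add FIRST(A 'else' id) = { 'else', :=, ;, id }.
In A -> S T' ;: add FIRST(T' ;) = { :=, id }.
In Q -> id Q S: S is at the end, add FOLLOW(Q) = { $, 'else', :=, ;, id }.
Union: FOLLOW(S) = { $, 'else', :=, ;, id }.

{ $, 'else', :=, ;, id }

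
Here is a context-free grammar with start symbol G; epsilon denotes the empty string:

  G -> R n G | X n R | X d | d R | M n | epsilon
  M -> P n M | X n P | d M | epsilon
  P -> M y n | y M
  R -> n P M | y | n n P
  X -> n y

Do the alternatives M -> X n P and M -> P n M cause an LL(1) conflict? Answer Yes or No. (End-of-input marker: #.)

Yes

FIRST(X n P) = { n } and FIRST(P n M) = { d, n, y }.
Both contain n, so the two alternatives are not disjoint — LL(1) conflict.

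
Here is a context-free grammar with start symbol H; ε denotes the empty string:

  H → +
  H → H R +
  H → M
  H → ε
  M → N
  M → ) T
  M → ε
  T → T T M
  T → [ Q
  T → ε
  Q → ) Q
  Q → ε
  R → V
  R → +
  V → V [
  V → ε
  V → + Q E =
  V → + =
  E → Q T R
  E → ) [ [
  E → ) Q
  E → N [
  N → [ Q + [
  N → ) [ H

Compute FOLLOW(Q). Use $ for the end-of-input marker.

{ $, ), +, =, [ }

In T → [ Q: Q is at the end, add FOLLOW(T) = { $, ), +, =, [ }.
In Q → ) Q: Q is at the end, add FOLLOW(Q) = { $, ), +, =, [ }.
In V → + Q E =: add FIRST(E =) = { ), +, =, [ }.
In E → Q T R: add FIRST(T R)\{ε} = { ), +, [ }.
  Since T R is nullable, also add FOLLOW(E) = { = }.
In E → ) Q: Q is at the end, add FOLLOW(E) = { = }.
In N → [ Q + [: add FIRST(+ [) = { + }.
Union: FOLLOW(Q) = { $, ), +, =, [ }.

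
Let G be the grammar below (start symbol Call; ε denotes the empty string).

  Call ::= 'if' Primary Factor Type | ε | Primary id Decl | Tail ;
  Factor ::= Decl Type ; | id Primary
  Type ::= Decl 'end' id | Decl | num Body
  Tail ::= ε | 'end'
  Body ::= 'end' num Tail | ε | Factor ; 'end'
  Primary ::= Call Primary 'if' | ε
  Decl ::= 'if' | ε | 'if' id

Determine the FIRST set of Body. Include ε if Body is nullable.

{ 'end', 'if', ;, id, num, ε }

Body ::= 'end' num Tail contributes {'end'}.
Body ::= ε contributes ε.
From Body ::= Factor ; 'end': add FIRST(Factor) = { 'end', 'if', ;, id, num }.
Union: FIRST(Body) = { 'end', 'if', ;, id, num, ε }.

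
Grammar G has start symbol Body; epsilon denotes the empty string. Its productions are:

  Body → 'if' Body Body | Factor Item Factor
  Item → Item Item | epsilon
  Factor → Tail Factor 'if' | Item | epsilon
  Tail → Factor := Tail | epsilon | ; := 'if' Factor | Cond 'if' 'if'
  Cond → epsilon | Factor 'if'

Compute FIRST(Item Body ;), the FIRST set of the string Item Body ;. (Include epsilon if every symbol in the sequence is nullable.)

{ 'if', :=, ; }

Add FIRST(Item)\{epsilon} = {  }; Item is nullable, continue.
Add FIRST(Body)\{epsilon} = { 'if', :=, ; }; Body is nullable, continue.
; is a terminal; add {;} and stop.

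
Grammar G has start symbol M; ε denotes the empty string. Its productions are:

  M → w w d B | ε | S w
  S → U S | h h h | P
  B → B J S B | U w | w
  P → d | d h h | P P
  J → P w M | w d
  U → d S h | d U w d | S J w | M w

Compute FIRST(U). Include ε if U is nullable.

{ d, h, w }

U → d S h contributes {d}.
U → d U w d contributes {d}.
From U → S J w: add FIRST(S) = { d, h, w }.
From U → M w: M nullable, take FIRST(M) ∪ {w} = { d, h, w }.
Union: FIRST(U) = { d, h, w }.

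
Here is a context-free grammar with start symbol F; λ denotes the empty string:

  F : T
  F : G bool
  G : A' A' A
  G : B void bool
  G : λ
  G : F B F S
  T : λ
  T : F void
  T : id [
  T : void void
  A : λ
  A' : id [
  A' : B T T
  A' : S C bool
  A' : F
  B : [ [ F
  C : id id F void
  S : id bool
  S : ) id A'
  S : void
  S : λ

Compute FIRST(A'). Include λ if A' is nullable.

A' : id [ contributes {id}.
From A' : B T T: add FIRST(B) = { [ }.
From A' : S C bool: S nullable, take FIRST(S) ∪ FIRST(C) = { ), id, void }.
From A' : F: add FIRST(F) = { ), [, bool, id, void, λ } (including λ since F is nullable).
Union: FIRST(A') = { ), [, bool, id, void, λ }.

{ ), [, bool, id, void, λ }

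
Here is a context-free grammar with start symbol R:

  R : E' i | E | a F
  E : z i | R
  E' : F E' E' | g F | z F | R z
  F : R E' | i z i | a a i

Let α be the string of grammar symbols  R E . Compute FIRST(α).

{ a, g, i, z }

Add FIRST(R) = { a, g, i, z }; R is not nullable, stop.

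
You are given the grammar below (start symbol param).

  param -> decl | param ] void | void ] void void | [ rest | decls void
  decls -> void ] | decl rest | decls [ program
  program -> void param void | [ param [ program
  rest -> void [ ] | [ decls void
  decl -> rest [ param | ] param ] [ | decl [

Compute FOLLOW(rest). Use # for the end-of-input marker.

{ #, [, ], void }

In param -> [ rest: rest is at the end, add FOLLOW(param) = { #, [, ], void }.
In decls -> decl rest: rest is at the end, add FOLLOW(decls) = { [, void }.
In decl -> rest [ param: add FIRST([ param) = { [ }.
Union: FOLLOW(rest) = { #, [, ], void }.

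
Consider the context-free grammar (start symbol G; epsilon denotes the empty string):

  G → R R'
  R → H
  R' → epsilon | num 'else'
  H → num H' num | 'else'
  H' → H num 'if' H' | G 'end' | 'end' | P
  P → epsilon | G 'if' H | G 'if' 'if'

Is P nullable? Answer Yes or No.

Yes

P has an epsilon-production, so P ⇒ epsilon.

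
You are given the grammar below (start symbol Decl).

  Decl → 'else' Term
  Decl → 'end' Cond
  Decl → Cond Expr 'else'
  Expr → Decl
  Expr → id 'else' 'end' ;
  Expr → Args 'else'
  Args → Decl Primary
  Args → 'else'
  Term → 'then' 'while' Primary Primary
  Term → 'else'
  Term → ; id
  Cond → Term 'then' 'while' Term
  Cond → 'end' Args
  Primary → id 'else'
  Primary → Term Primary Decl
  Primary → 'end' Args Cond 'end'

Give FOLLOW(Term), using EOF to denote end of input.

{ EOF, 'else', 'end', 'then', ;, id }

In Decl → 'else' Term: Term is at the end, add FOLLOW(Decl) = { EOF, 'else', 'end', 'then', ;, id }.
In Cond → Term 'then' 'while' Term: add FIRST('then' 'while' Term) = { 'then' }.
In Cond → Term 'then' 'while' Term: Term is at the end, add FOLLOW(Cond) = { EOF, 'else', 'end', 'then', ;, id }.
In Primary → Term Primary Decl: add FIRST(Primary Decl) = { 'else', 'end', 'then', ;, id }.
Union: FOLLOW(Term) = { EOF, 'else', 'end', 'then', ;, id }.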